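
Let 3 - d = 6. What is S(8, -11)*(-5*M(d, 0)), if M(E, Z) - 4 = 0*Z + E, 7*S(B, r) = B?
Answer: -40/7 ≈ -5.7143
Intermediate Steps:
d = -3 (d = 3 - 1*6 = 3 - 6 = -3)
S(B, r) = B/7
M(E, Z) = 4 + E (M(E, Z) = 4 + (0*Z + E) = 4 + (0 + E) = 4 + E)
S(8, -11)*(-5*M(d, 0)) = ((⅐)*8)*(-5*(4 - 3)) = 8*(-5*1)/7 = (8/7)*(-5) = -40/7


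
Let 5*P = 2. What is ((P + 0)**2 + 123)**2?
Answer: 9480241/625 ≈ 15168.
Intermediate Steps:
P = 2/5 (P = (1/5)*2 = 2/5 ≈ 0.40000)
((P + 0)**2 + 123)**2 = ((2/5 + 0)**2 + 123)**2 = ((2/5)**2 + 123)**2 = (4/25 + 123)**2 = (3079/25)**2 = 9480241/625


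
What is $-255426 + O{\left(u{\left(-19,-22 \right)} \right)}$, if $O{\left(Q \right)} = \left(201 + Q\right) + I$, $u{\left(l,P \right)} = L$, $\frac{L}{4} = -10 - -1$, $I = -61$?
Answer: $-255322$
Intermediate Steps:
$L = -36$ ($L = 4 \left(-10 - -1\right) = 4 \left(-10 + 1\right) = 4 \left(-9\right) = -36$)
$u{\left(l,P \right)} = -36$
$O{\left(Q \right)} = 140 + Q$ ($O{\left(Q \right)} = \left(201 + Q\right) - 61 = 140 + Q$)
$-255426 + O{\left(u{\left(-19,-22 \right)} \right)} = -255426 + \left(140 - 36\right) = -255426 + 104 = -255322$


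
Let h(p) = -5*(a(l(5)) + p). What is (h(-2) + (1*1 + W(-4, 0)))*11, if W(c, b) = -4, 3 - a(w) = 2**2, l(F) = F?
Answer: 132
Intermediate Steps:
a(w) = -1 (a(w) = 3 - 1*2**2 = 3 - 1*4 = 3 - 4 = -1)
h(p) = 5 - 5*p (h(p) = -5*(-1 + p) = 5 - 5*p)
(h(-2) + (1*1 + W(-4, 0)))*11 = ((5 - 5*(-2)) + (1*1 - 4))*11 = ((5 + 10) + (1 - 4))*11 = (15 - 3)*11 = 12*11 = 132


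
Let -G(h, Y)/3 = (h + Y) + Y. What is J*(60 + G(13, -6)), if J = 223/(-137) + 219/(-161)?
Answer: -3756642/22057 ≈ -170.32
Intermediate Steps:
J = -65906/22057 (J = 223*(-1/137) + 219*(-1/161) = -223/137 - 219/161 = -65906/22057 ≈ -2.9880)
G(h, Y) = -6*Y - 3*h (G(h, Y) = -3*((h + Y) + Y) = -3*((Y + h) + Y) = -3*(h + 2*Y) = -6*Y - 3*h)
J*(60 + G(13, -6)) = -65906*(60 + (-6*(-6) - 3*13))/22057 = -65906*(60 + (36 - 39))/22057 = -65906*(60 - 3)/22057 = -65906/22057*57 = -3756642/22057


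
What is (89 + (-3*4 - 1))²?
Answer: 5776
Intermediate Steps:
(89 + (-3*4 - 1))² = (89 + (-12 - 1))² = (89 - 13)² = 76² = 5776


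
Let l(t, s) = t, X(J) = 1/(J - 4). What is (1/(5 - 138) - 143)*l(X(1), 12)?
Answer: 6340/133 ≈ 47.669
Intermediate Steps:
X(J) = 1/(-4 + J)
(1/(5 - 138) - 143)*l(X(1), 12) = (1/(5 - 138) - 143)/(-4 + 1) = (1/(-133) - 143)/(-3) = (-1/133 - 143)*(-⅓) = -19020/133*(-⅓) = 6340/133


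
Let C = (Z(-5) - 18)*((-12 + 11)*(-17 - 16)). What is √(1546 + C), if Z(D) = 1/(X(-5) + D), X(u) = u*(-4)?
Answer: √23855/5 ≈ 30.890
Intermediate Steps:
X(u) = -4*u
Z(D) = 1/(20 + D) (Z(D) = 1/(-4*(-5) + D) = 1/(20 + D))
C = -2959/5 (C = (1/(20 - 5) - 18)*((-12 + 11)*(-17 - 16)) = (1/15 - 18)*(-1*(-33)) = (1/15 - 18)*33 = -269/15*33 = -2959/5 ≈ -591.80)
√(1546 + C) = √(1546 - 2959/5) = √(4771/5) = √23855/5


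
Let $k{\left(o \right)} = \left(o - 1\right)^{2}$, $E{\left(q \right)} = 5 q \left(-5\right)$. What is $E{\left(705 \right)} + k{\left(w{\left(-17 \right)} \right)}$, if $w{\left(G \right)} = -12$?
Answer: $-17456$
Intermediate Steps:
$E{\left(q \right)} = - 25 q$
$k{\left(o \right)} = \left(-1 + o\right)^{2}$
$E{\left(705 \right)} + k{\left(w{\left(-17 \right)} \right)} = \left(-25\right) 705 + \left(-1 - 12\right)^{2} = -17625 + \left(-13\right)^{2} = -17625 + 169 = -17456$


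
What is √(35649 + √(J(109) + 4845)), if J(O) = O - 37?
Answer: √(35649 + √4917) ≈ 189.00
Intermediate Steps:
J(O) = -37 + O
√(35649 + √(J(109) + 4845)) = √(35649 + √((-37 + 109) + 4845)) = √(35649 + √(72 + 4845)) = √(35649 + √4917)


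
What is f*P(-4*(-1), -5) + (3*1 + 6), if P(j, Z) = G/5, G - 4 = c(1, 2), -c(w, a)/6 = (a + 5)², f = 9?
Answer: -513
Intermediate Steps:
c(w, a) = -6*(5 + a)² (c(w, a) = -6*(a + 5)² = -6*(5 + a)²)
G = -290 (G = 4 - 6*(5 + 2)² = 4 - 6*7² = 4 - 6*49 = 4 - 294 = -290)
P(j, Z) = -58 (P(j, Z) = -290/5 = -290*⅕ = -58)
f*P(-4*(-1), -5) + (3*1 + 6) = 9*(-58) + (3*1 + 6) = -522 + (3 + 6) = -522 + 9 = -513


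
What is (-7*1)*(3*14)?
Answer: -294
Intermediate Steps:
(-7*1)*(3*14) = -7*42 = -294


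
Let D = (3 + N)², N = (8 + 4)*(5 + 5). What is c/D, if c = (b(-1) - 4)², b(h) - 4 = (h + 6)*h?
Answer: 25/15129 ≈ 0.0016525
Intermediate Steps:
b(h) = 4 + h*(6 + h) (b(h) = 4 + (h + 6)*h = 4 + (6 + h)*h = 4 + h*(6 + h))
N = 120 (N = 12*10 = 120)
c = 25 (c = ((4 + (-1)² + 6*(-1)) - 4)² = ((4 + 1 - 6) - 4)² = (-1 - 4)² = (-5)² = 25)
D = 15129 (D = (3 + 120)² = 123² = 15129)
c/D = 25/15129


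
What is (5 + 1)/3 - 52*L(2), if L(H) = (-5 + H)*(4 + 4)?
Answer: 1250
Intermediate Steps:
L(H) = -40 + 8*H (L(H) = (-5 + H)*8 = -40 + 8*H)
(5 + 1)/3 - 52*L(2) = (5 + 1)/3 - 52*(-40 + 8*2) = 6*(1/3) - 52*(-40 + 16) = 2 - 52*(-24) = 2 + 1248 = 1250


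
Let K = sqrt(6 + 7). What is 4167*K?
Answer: 4167*sqrt(13) ≈ 15024.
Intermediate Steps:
K = sqrt(13) ≈ 3.6056
4167*K = 4167*sqrt(13)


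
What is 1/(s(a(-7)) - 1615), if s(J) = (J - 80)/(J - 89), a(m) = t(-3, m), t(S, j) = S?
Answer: -92/148497 ≈ -0.00061954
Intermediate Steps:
a(m) = -3
s(J) = (-80 + J)/(-89 + J)
1/(s(a(-7)) - 1615) = 1/((-80 - 3)/(-89 - 3) - 1615) = 1/(-83/(-92) - 1615) = 1/(-1/92*(-83) - 1615) = 1/(83/92 - 1615) = 1/(-148497/92) = -92/148497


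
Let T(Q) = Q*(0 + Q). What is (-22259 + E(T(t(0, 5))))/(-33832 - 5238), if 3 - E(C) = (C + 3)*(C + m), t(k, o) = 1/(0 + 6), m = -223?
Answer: 27968833/50634720 ≈ 0.55236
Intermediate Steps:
t(k, o) = ⅙ (t(k, o) = 1/6 = ⅙)
T(Q) = Q² (T(Q) = Q*Q = Q²)
E(C) = 3 - (-223 + C)*(3 + C) (E(C) = 3 - (C + 3)*(C - 223) = 3 - (3 + C)*(-223 + C) = 3 - (-223 + C)*(3 + C))
(-22259 + E(T(t(0, 5))))/(-33832 - 5238) = (-22259 + (672 - ((⅙)²)² + 220*(⅙)²))/(-33832 - 5238) = (-22259 + (672 - (1/36)² + 220*(1/36)))/(-39070) = (-22259 + (672 - 1*1/1296 + 55/9))*(-1/39070) = (-22259 + (672 - 1/1296 + 55/9))*(-1/39070) = (-22259 + 878831/1296)*(-1/39070) = -27968833/1296*(-1/39070) = 27968833/50634720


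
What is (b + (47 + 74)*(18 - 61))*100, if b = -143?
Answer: -534600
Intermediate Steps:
(b + (47 + 74)*(18 - 61))*100 = (-143 + (47 + 74)*(18 - 61))*100 = (-143 + 121*(-43))*100 = (-143 - 5203)*100 = -5346*100 = -534600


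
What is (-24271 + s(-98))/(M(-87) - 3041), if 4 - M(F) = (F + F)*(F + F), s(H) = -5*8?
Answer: 3473/4759 ≈ 0.72978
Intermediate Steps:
s(H) = -40
M(F) = 4 - 4*F**2 (M(F) = 4 - (F + F)*(F + F) = 4 - 2*F*2*F = 4 - 4*F**2)
(-24271 + s(-98))/(M(-87) - 3041) = (-24271 - 40)/((4 - 4*(-87)**2) - 3041) = -24311/((4 - 4*7569) - 3041) = -24311/((4 - 30276) - 3041) = -24311/(-30272 - 3041) = -24311/(-33313) = -24311*(-1/33313) = 3473/4759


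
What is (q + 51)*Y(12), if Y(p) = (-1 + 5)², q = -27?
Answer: 384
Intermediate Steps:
Y(p) = 16 (Y(p) = 4² = 16)
(q + 51)*Y(12) = (-27 + 51)*16 = 24*16 = 384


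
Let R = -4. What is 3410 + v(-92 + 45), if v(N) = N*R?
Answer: 3598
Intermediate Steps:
v(N) = -4*N (v(N) = N*(-4) = -4*N)
3410 + v(-92 + 45) = 3410 - 4*(-92 + 45) = 3410 - 4*(-47) = 3410 + 188 = 3598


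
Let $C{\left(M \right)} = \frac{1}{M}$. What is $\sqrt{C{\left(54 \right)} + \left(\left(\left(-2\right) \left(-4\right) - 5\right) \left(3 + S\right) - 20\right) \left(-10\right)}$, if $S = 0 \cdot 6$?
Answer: $\frac{\sqrt{35646}}{18} \approx 10.489$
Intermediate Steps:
$S = 0$
$\sqrt{C{\left(54 \right)} + \left(\left(\left(-2\right) \left(-4\right) - 5\right) \left(3 + S\right) - 20\right) \left(-10\right)} = \sqrt{\frac{1}{54} + \left(\left(\left(-2\right) \left(-4\right) - 5\right) \left(3 + 0\right) - 20\right) \left(-10\right)} = \sqrt{\frac{1}{54} + \left(\left(8 - 5\right) 3 - 20\right) \left(-10\right)} = \sqrt{\frac{1}{54} + \left(3 \cdot 3 - 20\right) \left(-10\right)} = \sqrt{\frac{1}{54} + \left(9 - 20\right) \left(-10\right)} = \sqrt{\frac{1}{54} - -110} = \sqrt{\frac{1}{54} + 110} = \sqrt{\frac{5941}{54}} = \frac{\sqrt{35646}}{18}$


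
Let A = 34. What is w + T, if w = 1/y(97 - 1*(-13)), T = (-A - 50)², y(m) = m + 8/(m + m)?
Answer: 42702967/6052 ≈ 7056.0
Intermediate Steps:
y(m) = m + 4/m (y(m) = m + 8/((2*m)) = m + 8*(1/(2*m)) = m + 4/m)
T = 7056 (T = (-1*34 - 50)² = (-34 - 50)² = (-84)² = 7056)
w = 55/6052 (w = 1/((97 - 1*(-13)) + 4/(97 - 1*(-13))) = 1/((97 + 13) + 4/(97 + 13)) = 1/(110 + 4/110) = 1/(110 + 4*(1/110)) = 1/(110 + 2/55) = 1/(6052/55) = 55/6052 ≈ 0.0090879)
w + T = 55/6052 + 7056 = 42702967/6052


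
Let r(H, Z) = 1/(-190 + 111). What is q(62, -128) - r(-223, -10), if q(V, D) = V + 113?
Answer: 13826/79 ≈ 175.01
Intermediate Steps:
r(H, Z) = -1/79 (r(H, Z) = 1/(-79) = -1/79)
q(V, D) = 113 + V
q(62, -128) - r(-223, -10) = (113 + 62) - 1*(-1/79) = 175 + 1/79 = 13826/79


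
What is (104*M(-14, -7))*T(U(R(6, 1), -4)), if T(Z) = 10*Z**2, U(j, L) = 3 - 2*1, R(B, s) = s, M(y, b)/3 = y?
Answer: -43680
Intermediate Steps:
M(y, b) = 3*y
U(j, L) = 1 (U(j, L) = 3 - 2 = 1)
(104*M(-14, -7))*T(U(R(6, 1), -4)) = (104*(3*(-14)))*(10*1**2) = (104*(-42))*(10*1) = -4368*10 = -43680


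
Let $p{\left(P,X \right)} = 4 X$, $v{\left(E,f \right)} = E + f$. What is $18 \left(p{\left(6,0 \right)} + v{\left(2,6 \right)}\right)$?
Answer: $144$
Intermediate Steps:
$18 \left(p{\left(6,0 \right)} + v{\left(2,6 \right)}\right) = 18 \left(4 \cdot 0 + \left(2 + 6\right)\right) = 18 \left(0 + 8\right) = 18 \cdot 8 = 144$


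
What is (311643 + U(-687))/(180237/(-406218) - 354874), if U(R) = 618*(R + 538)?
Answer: -29729876766/48052128923 ≈ -0.61870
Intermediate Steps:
U(R) = 332484 + 618*R (U(R) = 618*(538 + R) = 332484 + 618*R)
(311643 + U(-687))/(180237/(-406218) - 354874) = (311643 + (332484 + 618*(-687)))/(180237/(-406218) - 354874) = (311643 + (332484 - 424566))/(180237*(-1/406218) - 354874) = (311643 - 92082)/(-60079/135406 - 354874) = 219561/(-48052128923/135406) = 219561*(-135406/48052128923) = -29729876766/48052128923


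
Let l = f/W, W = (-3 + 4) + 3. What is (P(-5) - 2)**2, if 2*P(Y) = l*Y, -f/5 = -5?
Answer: 19881/64 ≈ 310.64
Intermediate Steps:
f = 25 (f = -5*(-5) = 25)
W = 4 (W = 1 + 3 = 4)
l = 25/4 ≈ 6.2500
P(Y) = 25*Y/8 (P(Y) = (25*Y/4)/2 = 25*Y/8)
(P(-5) - 2)**2 = ((25/8)*(-5) - 2)**2 = (-125/8 - 2)**2 = (-141/8)**2 = 19881/64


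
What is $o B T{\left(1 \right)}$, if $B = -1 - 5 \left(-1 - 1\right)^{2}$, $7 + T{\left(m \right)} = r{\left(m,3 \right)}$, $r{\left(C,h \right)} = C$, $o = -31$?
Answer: $-3906$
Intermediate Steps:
$T{\left(m \right)} = -7 + m$
$B = -21$ ($B = -1 - 5 \left(-2\right)^{2} = -1 - 20 = -21$)
$o B T{\left(1 \right)} = \left(-31\right) \left(-21\right) \left(-7 + 1\right) = 651 \left(-6\right) = -3906$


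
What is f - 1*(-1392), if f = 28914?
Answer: 30306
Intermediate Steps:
f - 1*(-1392) = 28914 - 1*(-1392) = 28914 + 1392 = 30306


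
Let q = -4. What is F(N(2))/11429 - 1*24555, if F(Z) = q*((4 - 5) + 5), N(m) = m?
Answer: -280639111/11429 ≈ -24555.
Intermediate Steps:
F(Z) = -16 (F(Z) = -4*((4 - 5) + 5) = -4*(-1 + 5) = -4*4 = -16)
F(N(2))/11429 - 1*24555 = -16/11429 - 1*24555 = -16*1/11429 - 24555 = -16/11429 - 24555 = -280639111/11429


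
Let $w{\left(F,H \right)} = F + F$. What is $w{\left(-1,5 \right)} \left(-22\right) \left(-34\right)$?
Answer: $-1496$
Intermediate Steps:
$w{\left(F,H \right)} = 2 F$
$w{\left(-1,5 \right)} \left(-22\right) \left(-34\right) = 2 \left(-1\right) \left(-22\right) \left(-34\right) = \left(-2\right) \left(-22\right) \left(-34\right) = 44 \left(-34\right) = -1496$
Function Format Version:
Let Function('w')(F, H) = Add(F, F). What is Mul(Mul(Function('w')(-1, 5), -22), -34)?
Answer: -1496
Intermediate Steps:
Function('w')(F, H) = Mul(2, F)
Mul(Mul(Function('w')(-1, 5), -22), -34) = Mul(Mul(Mul(2, -1), -22), -34) = Mul(Mul(-2, -22), -34) = Mul(44, -34) = -1496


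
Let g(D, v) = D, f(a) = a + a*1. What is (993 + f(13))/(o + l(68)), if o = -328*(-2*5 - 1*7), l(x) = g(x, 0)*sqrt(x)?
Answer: 41779/226304 - 1019*sqrt(17)/226304 ≈ 0.16605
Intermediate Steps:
f(a) = 2*a (f(a) = a + a = 2*a)
l(x) = x**(3/2) (l(x) = x*sqrt(x) = x**(3/2))
o = 5576 (o = -328*(-10 - 7) = -328*(-17) = 5576)
(993 + f(13))/(o + l(68)) = (993 + 2*13)/(5576 + 68**(3/2)) = (993 + 26)/(5576 + 136*sqrt(17)) = 1019/(5576 + 136*sqrt(17))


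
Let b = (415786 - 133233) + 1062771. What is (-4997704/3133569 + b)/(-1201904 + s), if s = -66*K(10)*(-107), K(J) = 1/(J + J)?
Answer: -42156605836520/37651426521621 ≈ -1.1197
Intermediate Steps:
b = 1345324 (b = 282553 + 1062771 = 1345324)
K(J) = 1/(2*J)
s = 3531/10 (s = -33/10*(-107) = 3531/10 ≈ 353.10)
(-4997704/3133569 + b)/(-1201904 + s) = (-4997704/3133569 + 1345324)/(-1201904 + 3531/10) = (-4997704*1/3133569 + 1345324)/(-12015509/10) = (-4997704/3133569 + 1345324)*(-10/12015509) = (4215660583652/3133569)*(-10/12015509) = -42156605836520/37651426521621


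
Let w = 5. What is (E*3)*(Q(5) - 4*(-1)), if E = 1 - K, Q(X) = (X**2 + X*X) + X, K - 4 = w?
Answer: -1416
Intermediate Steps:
K = 9 (K = 4 + 5 = 9)
Q(X) = X + 2*X**2 (Q(X) = (X**2 + X**2) + X = 2*X**2 + X = X + 2*X**2)
E = -8 (E = 1 - 1*9 = 1 - 9 = -8)
(E*3)*(Q(5) - 4*(-1)) = (-8*3)*(5*(1 + 2*5) - 4*(-1)) = -24*(5*(1 + 10) + 4) = -24*(5*11 + 4) = -24*(55 + 4) = -24*59 = -1416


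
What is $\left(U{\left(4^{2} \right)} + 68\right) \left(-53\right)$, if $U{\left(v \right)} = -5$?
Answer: $-3339$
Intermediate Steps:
$\left(U{\left(4^{2} \right)} + 68\right) \left(-53\right) = \left(-5 + 68\right) \left(-53\right) = 63 \left(-53\right) = -3339$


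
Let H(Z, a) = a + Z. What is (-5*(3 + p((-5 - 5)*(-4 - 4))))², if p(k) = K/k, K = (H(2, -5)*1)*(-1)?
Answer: 59049/256 ≈ 230.66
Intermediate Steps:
H(Z, a) = Z + a
K = 3 (K = ((2 - 5)*1)*(-1) = -3*1*(-1) = -3*(-1) = 3)
p(k) = 3/k
(-5*(3 + p((-5 - 5)*(-4 - 4))))² = (-5*(3 + 3/(((-5 - 5)*(-4 - 4)))))² = (-5*(3 + 3/((-10*(-8)))))² = (-5*(3 + 3/80))² = (-5*243/80)² = (-243/16)² = 59049/256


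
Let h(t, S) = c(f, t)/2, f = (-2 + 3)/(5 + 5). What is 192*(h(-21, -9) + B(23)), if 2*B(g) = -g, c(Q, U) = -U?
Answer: -192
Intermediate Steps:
f = ⅒ (f = 1/10 = 1*(⅒) = ⅒ ≈ 0.10000)
B(g) = -g/2 (B(g) = (-g)/2 = -g/2)
h(t, S) = -t/2
192*(h(-21, -9) + B(23)) = 192*(-½*(-21) - ½*23) = 192*(21/2 - 23/2) = 192*(-1) = -192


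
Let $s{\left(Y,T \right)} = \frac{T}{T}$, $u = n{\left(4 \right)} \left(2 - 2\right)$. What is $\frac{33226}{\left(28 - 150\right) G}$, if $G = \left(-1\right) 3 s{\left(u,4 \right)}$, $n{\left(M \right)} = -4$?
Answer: $\frac{16613}{183} \approx 90.781$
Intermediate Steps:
$u = 0$ ($u = - 4 \left(2 - 2\right) = \left(-4\right) 0 = 0$)
$s{\left(Y,T \right)} = 1$
$G = -3$ ($G = \left(-1\right) 3 \cdot 1 = \left(-3\right) 1 = -3$)
$\frac{33226}{\left(28 - 150\right) G} = \frac{33226}{\left(28 - 150\right) \left(-3\right)} = \frac{33226}{\left(-122\right) \left(-3\right)} = \frac{33226}{366} = 33226 \cdot \frac{1}{366} = \frac{16613}{183}$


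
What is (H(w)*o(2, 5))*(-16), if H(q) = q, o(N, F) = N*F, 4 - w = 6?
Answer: 320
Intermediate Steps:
w = -2 (w = 4 - 1*6 = 4 - 6 = -2)
o(N, F) = F*N
(H(w)*o(2, 5))*(-16) = -10*2*(-16) = -2*10*(-16) = -20*(-16) = 320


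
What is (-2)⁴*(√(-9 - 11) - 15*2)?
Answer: -480 + 32*I*√5 ≈ -480.0 + 71.554*I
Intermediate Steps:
(-2)⁴*(√(-9 - 11) - 15*2) = 16*(√(-20) - 30) = 16*(2*I*√5 - 30) = 16*(-30 + 2*I*√5) = -480 + 32*I*√5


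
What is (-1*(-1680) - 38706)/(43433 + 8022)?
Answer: -37026/51455 ≈ -0.71958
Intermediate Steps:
(-1*(-1680) - 38706)/(43433 + 8022) = (1680 - 38706)/51455 = -37026*1/51455 = -37026/51455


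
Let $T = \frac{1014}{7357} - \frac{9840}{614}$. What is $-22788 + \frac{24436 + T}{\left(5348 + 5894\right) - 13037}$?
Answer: $- \frac{92441927691562}{4054185205} \approx -22802.0$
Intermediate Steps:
$T = - \frac{35885142}{2258599}$ ($T = 1014 \cdot \frac{1}{7357} - \frac{4920}{307} = \frac{1014}{7357} - \frac{4920}{307} = - \frac{35885142}{2258599} \approx -15.888$)
$-22788 + \frac{24436 + T}{\left(5348 + 5894\right) - 13037} = -22788 + \frac{24436 - \frac{35885142}{2258599}}{\left(5348 + 5894\right) - 13037} = -22788 + \frac{55155240022}{2258599 \left(11242 - 13037\right)} = -22788 + \frac{55155240022}{2258599 \left(-1795\right)} = -22788 + \frac{55155240022}{2258599} \left(- \frac{1}{1795}\right) = -22788 - \frac{55155240022}{4054185205} = - \frac{92441927691562}{4054185205}$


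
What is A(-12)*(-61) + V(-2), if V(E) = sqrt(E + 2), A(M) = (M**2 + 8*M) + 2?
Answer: -3050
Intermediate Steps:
A(M) = 2 + M**2 + 8*M
V(E) = sqrt(2 + E)
A(-12)*(-61) + V(-2) = (2 + (-12)**2 + 8*(-12))*(-61) + sqrt(2 - 2) = (2 + 144 - 96)*(-61) + sqrt(0) = 50*(-61) + 0 = -3050 + 0 = -3050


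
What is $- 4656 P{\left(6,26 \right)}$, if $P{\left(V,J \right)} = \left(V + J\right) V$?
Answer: $-893952$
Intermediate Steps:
$P{\left(V,J \right)} = V \left(J + V\right)$ ($P{\left(V,J \right)} = \left(J + V\right) V = V \left(J + V\right)$)
$- 4656 P{\left(6,26 \right)} = - 4656 \cdot 6 \left(26 + 6\right) = - 4656 \cdot 6 \cdot 32 = \left(-4656\right) 192 = -893952$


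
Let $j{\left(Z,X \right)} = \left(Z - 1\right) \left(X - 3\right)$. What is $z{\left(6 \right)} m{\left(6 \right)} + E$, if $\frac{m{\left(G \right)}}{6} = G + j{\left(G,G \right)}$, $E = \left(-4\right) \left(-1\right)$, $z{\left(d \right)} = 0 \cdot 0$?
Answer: $4$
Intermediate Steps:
$z{\left(d \right)} = 0$
$E = 4$
$j{\left(Z,X \right)} = \left(-1 + Z\right) \left(-3 + X\right)$
$m{\left(G \right)} = 18 - 18 G + 6 G^{2}$ ($m{\left(G \right)} = 6 \left(G + \left(3 - G - 3 G + G G\right)\right) = 6 \left(G + \left(3 - G - 3 G + G^{2}\right)\right) = 6 \left(G + \left(3 + G^{2} - 4 G\right)\right) = 6 \left(3 + G^{2} - 3 G\right) = 18 - 18 G + 6 G^{2}$)
$z{\left(6 \right)} m{\left(6 \right)} + E = 0 \left(18 - 108 + 6 \cdot 6^{2}\right) + 4 = 0 \left(18 - 108 + 6 \cdot 36\right) + 4 = 0 \left(18 - 108 + 216\right) + 4 = 0 \cdot 126 + 4 = 0 + 4 = 4$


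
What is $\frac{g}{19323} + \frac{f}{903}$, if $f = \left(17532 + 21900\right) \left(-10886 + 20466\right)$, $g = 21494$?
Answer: $\frac{2433149354654}{5816223} \approx 4.1834 \cdot 10^{5}$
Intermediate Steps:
$f = 377758560$ ($f = 39432 \cdot 9580 = 377758560$)
$\frac{g}{19323} + \frac{f}{903} = \frac{21494}{19323} + \frac{377758560}{903} = 21494 \cdot \frac{1}{19323} + 377758560 \cdot \frac{1}{903} = \frac{21494}{19323} + \frac{125919520}{301} = \frac{2433149354654}{5816223}$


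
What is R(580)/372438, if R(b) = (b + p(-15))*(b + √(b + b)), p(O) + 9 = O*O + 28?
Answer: 238960/186219 + 824*√290/186219 ≈ 1.3586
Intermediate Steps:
p(O) = 19 + O² (p(O) = -9 + (O*O + 28) = -9 + (O² + 28) = -9 + (28 + O²) = 19 + O²)
R(b) = (244 + b)*(b + √2*√b) (R(b) = (b + (19 + (-15)²))*(b + √(b + b)) = (b + (19 + 225))*(b + √(2*b)) = (b + 244)*(b + √2*√b) = (244 + b)*(b + √2*√b))
R(580)/372438 = (580² + 244*580 + √2*580^(3/2) + 244*√2*√580)/372438 = (336400 + 141520 + √2*(1160*√145) + 244*√2*(2*√145))*(1/372438) = (336400 + 141520 + 1160*√290 + 488*√290)*(1/372438) = (477920 + 1648*√290)*(1/372438) = 238960/186219 + 824*√290/186219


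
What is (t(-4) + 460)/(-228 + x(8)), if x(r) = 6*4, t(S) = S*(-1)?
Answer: -116/51 ≈ -2.2745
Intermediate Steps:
t(S) = -S
x(r) = 24
(t(-4) + 460)/(-228 + x(8)) = (-1*(-4) + 460)/(-228 + 24) = (4 + 460)/(-204) = 464*(-1/204) = -116/51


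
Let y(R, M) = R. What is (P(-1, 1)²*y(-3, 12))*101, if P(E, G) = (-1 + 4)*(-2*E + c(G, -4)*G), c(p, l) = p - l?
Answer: -133623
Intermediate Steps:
P(E, G) = -6*E + 3*G*(4 + G) (P(E, G) = (-1 + 4)*(-2*E + (G - 1*(-4))*G) = 3*(-2*E + (G + 4)*G) = 3*(-2*E + (4 + G)*G) = 3*(-2*E + G*(4 + G)) = -6*E + 3*G*(4 + G))
(P(-1, 1)²*y(-3, 12))*101 = ((-6*(-1) + 3*1*(4 + 1))²*(-3))*101 = ((6 + 3*1*5)²*(-3))*101 = ((6 + 15)²*(-3))*101 = (21²*(-3))*101 = (441*(-3))*101 = -1323*101 = -133623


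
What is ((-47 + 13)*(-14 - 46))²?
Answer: 4161600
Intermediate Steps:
((-47 + 13)*(-14 - 46))² = (-34*(-60))² = 2040² = 4161600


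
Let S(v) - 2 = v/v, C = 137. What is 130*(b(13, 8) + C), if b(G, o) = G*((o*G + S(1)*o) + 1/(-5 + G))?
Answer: 937365/4 ≈ 2.3434e+5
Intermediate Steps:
S(v) = 3 (S(v) = 2 + v/v = 2 + 1 = 3)
b(G, o) = G*(1/(-5 + G) + 3*o + G*o) (b(G, o) = G*((o*G + 3*o) + 1/(-5 + G)) = G*((G*o + 3*o) + 1/(-5 + G)) = G*((3*o + G*o) + 1/(-5 + G)) = G*(1/(-5 + G) + 3*o + G*o))
130*(b(13, 8) + C) = 130*(13*(1 - 15*8 + 8*13**2 - 2*13*8)/(-5 + 13) + 137) = 130*(13*(1 - 120 + 8*169 - 208)/8 + 137) = 130*(13*(1/8)*(1 - 120 + 1352 - 208) + 137) = 130*(13*(1/8)*1025 + 137) = 130*(13325/8 + 137) = 130*(14421/8) = 937365/4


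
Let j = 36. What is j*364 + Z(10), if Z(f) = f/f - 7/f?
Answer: 131043/10 ≈ 13104.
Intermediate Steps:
Z(f) = 1 - 7/f
j*364 + Z(10) = 36*364 + (-7 + 10)/10 = 13104 + (⅒)*3 = 13104 + 3/10 = 131043/10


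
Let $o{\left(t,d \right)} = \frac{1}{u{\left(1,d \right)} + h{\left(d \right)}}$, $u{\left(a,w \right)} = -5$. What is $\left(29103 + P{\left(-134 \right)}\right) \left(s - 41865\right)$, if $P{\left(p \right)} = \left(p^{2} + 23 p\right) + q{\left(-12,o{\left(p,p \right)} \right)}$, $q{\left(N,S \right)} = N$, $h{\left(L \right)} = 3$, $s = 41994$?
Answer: $5671485$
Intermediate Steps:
$o{\left(t,d \right)} = - \frac{1}{2}$ ($o{\left(t,d \right)} = \frac{1}{-5 + 3} = \frac{1}{-2} = - \frac{1}{2}$)
$P{\left(p \right)} = -12 + p^{2} + 23 p$ ($P{\left(p \right)} = \left(p^{2} + 23 p\right) - 12 = -12 + p^{2} + 23 p$)
$\left(29103 + P{\left(-134 \right)}\right) \left(s - 41865\right) = \left(29103 + \left(-12 + \left(-134\right)^{2} + 23 \left(-134\right)\right)\right) \left(41994 - 41865\right) = \left(29103 - -14862\right) 129 = \left(29103 + 14862\right) 129 = 43965 \cdot 129 = 5671485$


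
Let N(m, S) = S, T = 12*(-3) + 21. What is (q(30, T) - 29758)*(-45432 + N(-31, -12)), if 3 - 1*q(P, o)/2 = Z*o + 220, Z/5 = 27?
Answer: 1187997048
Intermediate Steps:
Z = 135 (Z = 5*27 = 135)
T = -15 (T = -36 + 21 = -15)
q(P, o) = -434 - 270*o (q(P, o) = 6 - 2*(135*o + 220) = 6 - 2*(220 + 135*o) = 6 + (-440 - 270*o) = -434 - 270*o)
(q(30, T) - 29758)*(-45432 + N(-31, -12)) = ((-434 - 270*(-15)) - 29758)*(-45432 - 12) = ((-434 + 4050) - 29758)*(-45444) = (3616 - 29758)*(-45444) = -26142*(-45444) = 1187997048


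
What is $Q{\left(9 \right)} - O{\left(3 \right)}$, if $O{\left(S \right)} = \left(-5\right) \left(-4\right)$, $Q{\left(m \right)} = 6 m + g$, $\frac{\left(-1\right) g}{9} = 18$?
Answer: $-128$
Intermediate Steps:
$g = -162$ ($g = \left(-9\right) 18 = -162$)
$Q{\left(m \right)} = -162 + 6 m$ ($Q{\left(m \right)} = 6 m - 162 = -162 + 6 m$)
$O{\left(S \right)} = 20$
$Q{\left(9 \right)} - O{\left(3 \right)} = \left(-162 + 6 \cdot 9\right) - 20 = \left(-162 + 54\right) - 20 = -108 - 20 = -128$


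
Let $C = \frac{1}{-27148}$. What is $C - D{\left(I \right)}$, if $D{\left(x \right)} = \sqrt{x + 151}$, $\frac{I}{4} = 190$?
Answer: $- \frac{1}{27148} - \sqrt{911} \approx -30.183$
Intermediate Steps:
$I = 760$ ($I = 4 \cdot 190 = 760$)
$D{\left(x \right)} = \sqrt{151 + x}$
$C = - \frac{1}{27148} \approx -3.6835 \cdot 10^{-5}$
$C - D{\left(I \right)} = - \frac{1}{27148} - \sqrt{151 + 760} = - \frac{1}{27148} - \sqrt{911}$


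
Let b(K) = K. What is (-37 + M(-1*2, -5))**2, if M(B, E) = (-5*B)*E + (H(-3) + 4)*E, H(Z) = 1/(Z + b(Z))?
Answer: 405769/36 ≈ 11271.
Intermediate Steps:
H(Z) = 1/(2*Z) (H(Z) = 1/(Z + Z) = 1/(2*Z))
M(B, E) = 23*E/6 - 5*B*E (M(B, E) = (-5*B)*E + ((1/2)/(-3) + 4)*E = -5*B*E + ((1/2)*(-1/3) + 4)*E = -5*B*E + (-1/6 + 4)*E = -5*B*E + 23*E/6 = 23*E/6 - 5*B*E)
(-37 + M(-1*2, -5))**2 = (-37 + (1/6)*(-5)*(23 - (-30)*2))**2 = (-37 + (1/6)*(-5)*(23 - 30*(-2)))**2 = (-37 + (1/6)*(-5)*(23 + 60))**2 = (-37 + (1/6)*(-5)*83)**2 = (-37 - 415/6)**2 = (-637/6)**2 = 405769/36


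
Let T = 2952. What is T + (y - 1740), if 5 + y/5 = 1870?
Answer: 10537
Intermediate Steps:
y = 9325 (y = -25 + 5*1870 = -25 + 9350 = 9325)
T + (y - 1740) = 2952 + (9325 - 1740) = 2952 + 7585 = 10537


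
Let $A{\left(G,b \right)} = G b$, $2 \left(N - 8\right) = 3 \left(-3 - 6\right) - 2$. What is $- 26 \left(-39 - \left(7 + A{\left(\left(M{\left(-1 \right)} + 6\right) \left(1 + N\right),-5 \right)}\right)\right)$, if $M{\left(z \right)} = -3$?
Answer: $3341$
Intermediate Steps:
$N = - \frac{13}{2}$ ($N = 8 + \frac{3 \left(-3 - 6\right) - 2}{2} = 8 + \frac{3 \left(-9\right) - 2}{2} = 8 + \frac{-27 - 2}{2} = 8 + \frac{1}{2} \left(-29\right) = 8 - \frac{29}{2} = - \frac{13}{2} \approx -6.5$)
$- 26 \left(-39 - \left(7 + A{\left(\left(M{\left(-1 \right)} + 6\right) \left(1 + N\right),-5 \right)}\right)\right) = - 26 \left(-39 - \left(7 + \left(-3 + 6\right) \left(1 - \frac{13}{2}\right) \left(-5\right)\right)\right) = - 26 \left(-39 - \left(7 + 3 \left(- \frac{11}{2}\right) \left(-5\right)\right)\right) = - 26 \left(-39 - \left(7 - - \frac{165}{2}\right)\right) = - 26 \left(-39 - \frac{179}{2}\right) = \left(-26\right) \left(- \frac{257}{2}\right) = 3341$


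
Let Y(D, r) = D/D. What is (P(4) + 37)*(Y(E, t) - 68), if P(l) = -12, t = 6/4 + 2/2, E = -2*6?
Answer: -1675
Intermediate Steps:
E = -12
t = 5/2 (t = 6*(¼) + 2*(½) = 3/2 + 1 = 5/2 ≈ 2.5000)
Y(D, r) = 1
(P(4) + 37)*(Y(E, t) - 68) = (-12 + 37)*(1 - 68) = 25*(-67) = -1675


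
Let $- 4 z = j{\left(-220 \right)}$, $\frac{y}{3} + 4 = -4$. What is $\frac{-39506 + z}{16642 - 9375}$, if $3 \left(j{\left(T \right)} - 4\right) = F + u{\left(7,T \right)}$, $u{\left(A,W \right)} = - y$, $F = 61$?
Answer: $- \frac{474169}{87204} \approx -5.4375$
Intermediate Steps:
$y = -24$ ($y = -12 + 3 \left(-4\right) = -12 - 12 = -24$)
$u{\left(A,W \right)} = 24$ ($u{\left(A,W \right)} = \left(-1\right) \left(-24\right) = 24$)
$j{\left(T \right)} = \frac{97}{3}$ ($j{\left(T \right)} = 4 + \frac{61 + 24}{3} = 4 + \frac{1}{3} \cdot 85 = 4 + \frac{85}{3} = \frac{97}{3}$)
$z = - \frac{97}{12}$ ($z = \left(- \frac{1}{4}\right) \frac{97}{3} = - \frac{97}{12} \approx -8.0833$)
$\frac{-39506 + z}{16642 - 9375} = \frac{-39506 - \frac{97}{12}}{16642 - 9375} = - \frac{474169}{12 \cdot 7267} = \left(- \frac{474169}{12}\right) \frac{1}{7267} = - \frac{474169}{87204}$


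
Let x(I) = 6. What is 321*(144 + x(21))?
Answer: 48150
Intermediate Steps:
321*(144 + x(21)) = 321*(144 + 6) = 321*150 = 48150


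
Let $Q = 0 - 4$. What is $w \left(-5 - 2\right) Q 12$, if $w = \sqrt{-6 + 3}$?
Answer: $336 i \sqrt{3} \approx 581.97 i$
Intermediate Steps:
$w = i \sqrt{3}$ ($w = \sqrt{-3} = i \sqrt{3} \approx 1.732 i$)
$Q = -4$ ($Q = 0 - 4 = -4$)
$w \left(-5 - 2\right) Q 12 = i \sqrt{3} \left(-5 - 2\right) \left(-4\right) 12 = i \sqrt{3} \left(\left(-7\right) \left(-4\right)\right) 12 = i \sqrt{3} \cdot 28 \cdot 12 = 28 i \sqrt{3} \cdot 12 = 336 i \sqrt{3}$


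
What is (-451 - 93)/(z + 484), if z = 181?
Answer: -544/665 ≈ -0.81804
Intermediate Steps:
(-451 - 93)/(z + 484) = (-451 - 93)/(181 + 484) = -544/665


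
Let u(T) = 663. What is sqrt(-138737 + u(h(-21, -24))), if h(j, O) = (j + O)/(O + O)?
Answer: I*sqrt(138074) ≈ 371.58*I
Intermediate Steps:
h(j, O) = (O + j)/(2*O) (h(j, O) = (O + j)/((2*O)) = (O + j)*(1/(2*O)) = (O + j)/(2*O))
sqrt(-138737 + u(h(-21, -24))) = sqrt(-138737 + 663) = sqrt(-138074) = I*sqrt(138074)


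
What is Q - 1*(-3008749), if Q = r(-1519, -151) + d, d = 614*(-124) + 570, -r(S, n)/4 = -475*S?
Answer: 47083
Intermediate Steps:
r(S, n) = 1900*S (r(S, n) = -(-1900)*S = 1900*S)
d = -75566 (d = -76136 + 570 = -75566)
Q = -2961666 (Q = 1900*(-1519) - 75566 = -2886100 - 75566 = -2961666)
Q - 1*(-3008749) = -2961666 - 1*(-3008749) = -2961666 + 3008749 = 47083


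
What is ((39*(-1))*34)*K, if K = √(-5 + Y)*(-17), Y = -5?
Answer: 22542*I*√10 ≈ 71284.0*I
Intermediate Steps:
K = -17*I*√10 (K = √(-5 - 5)*(-17) = √(-10)*(-17) = (I*√10)*(-17) = -17*I*√10 ≈ -53.759*I)
((39*(-1))*34)*K = ((39*(-1))*34)*(-17*I*√10) = (-39*34)*(-17*I*√10) = -(-22542)*I*√10 = 22542*I*√10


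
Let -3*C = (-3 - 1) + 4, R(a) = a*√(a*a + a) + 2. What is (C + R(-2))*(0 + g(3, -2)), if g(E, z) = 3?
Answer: 6 - 6*√2 ≈ -2.4853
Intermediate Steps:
R(a) = 2 + a*√(a + a²) (R(a) = a*√(a² + a) + 2 = a*√(a + a²) + 2 = 2 + a*√(a + a²))
C = 0 (C = -((-3 - 1) + 4)/3 = -(-4 + 4)/3 = -⅓*0 = 0)
(C + R(-2))*(0 + g(3, -2)) = (0 + (2 - 2*√2))*(0 + 3) = (0 + (2 - 2*√2))*3 = (2 - 2*√2)*3 = 6 - 6*√2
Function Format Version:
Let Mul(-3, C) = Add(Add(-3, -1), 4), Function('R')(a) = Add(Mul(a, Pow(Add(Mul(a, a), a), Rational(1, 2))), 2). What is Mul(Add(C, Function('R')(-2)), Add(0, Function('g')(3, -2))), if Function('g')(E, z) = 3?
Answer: Add(6, Mul(-6, Pow(2, Rational(1, 2)))) ≈ -2.4853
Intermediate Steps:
Function('R')(a) = Add(2, Mul(a, Pow(Add(a, Pow(a, 2)), Rational(1, 2)))) (Function('R')(a) = Add(Mul(a, Pow(Add(Pow(a, 2), a), Rational(1, 2))), 2) = Add(Mul(a, Pow(Add(a, Pow(a, 2)), Rational(1, 2))), 2) = Add(2, Mul(a, Pow(Add(a, Pow(a, 2)), Rational(1, 2)))))
C = 0 (C = Mul(Rational(-1, 3), Add(Add(-3, -1), 4)) = Mul(Rational(-1, 3), Add(-4, 4)) = Mul(Rational(-1, 3), 0) = 0)
Mul(Add(C, Function('R')(-2)), Add(0, Function('g')(3, -2))) = Mul(Add(0, Add(2, Mul(-2, Pow(Mul(-2, Add(1, -2)), Rational(1, 2))))), Add(0, 3)) = Mul(Add(0, Add(2, Mul(-2, Pow(Mul(-2, -1), Rational(1, 2))))), 3) = Mul(Add(0, Add(2, Mul(-2, Pow(2, Rational(1, 2))))), 3) = Mul(Add(2, Mul(-2, Pow(2, Rational(1, 2)))), 3) = Add(6, Mul(-6, Pow(2, Rational(1, 2))))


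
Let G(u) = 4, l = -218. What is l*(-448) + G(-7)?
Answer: 97668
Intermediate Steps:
l*(-448) + G(-7) = -218*(-448) + 4 = 97664 + 4 = 97668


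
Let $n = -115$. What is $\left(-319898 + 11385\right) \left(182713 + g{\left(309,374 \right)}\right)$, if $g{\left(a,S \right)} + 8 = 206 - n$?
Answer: $-56465900338$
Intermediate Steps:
$g{\left(a,S \right)} = 313$ ($g{\left(a,S \right)} = -8 + \left(206 - -115\right) = -8 + \left(206 + 115\right) = -8 + 321 = 313$)
$\left(-319898 + 11385\right) \left(182713 + g{\left(309,374 \right)}\right) = \left(-319898 + 11385\right) \left(182713 + 313\right) = \left(-308513\right) 183026 = -56465900338$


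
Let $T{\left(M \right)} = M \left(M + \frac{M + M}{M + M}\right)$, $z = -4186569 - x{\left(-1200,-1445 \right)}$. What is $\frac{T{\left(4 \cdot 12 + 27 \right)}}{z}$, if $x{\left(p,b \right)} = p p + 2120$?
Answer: $- \frac{5700}{5628689} \approx -0.0010127$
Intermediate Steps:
$x{\left(p,b \right)} = 2120 + p^{2}$ ($x{\left(p,b \right)} = p^{2} + 2120 = 2120 + p^{2}$)
$z = -5628689$ ($z = -4186569 - \left(2120 + \left(-1200\right)^{2}\right) = -4186569 - \left(2120 + 1440000\right) = -4186569 - 1442120 = -5628689$)
$T{\left(M \right)} = M \left(1 + M\right)$ ($T{\left(M \right)} = M \left(M + \frac{2 M}{2 M}\right) = M \left(M + 2 M \frac{1}{2 M}\right) = M \left(M + 1\right) = M \left(1 + M\right)$)
$\frac{T{\left(4 \cdot 12 + 27 \right)}}{z} = \frac{\left(4 \cdot 12 + 27\right) \left(1 + \left(4 \cdot 12 + 27\right)\right)}{-5628689} = \left(48 + 27\right) \left(1 + \left(48 + 27\right)\right) \left(- \frac{1}{5628689}\right) = 75 \left(1 + 75\right) \left(- \frac{1}{5628689}\right) = 75 \cdot 76 \left(- \frac{1}{5628689}\right) = 5700 \left(- \frac{1}{5628689}\right) = - \frac{5700}{5628689}$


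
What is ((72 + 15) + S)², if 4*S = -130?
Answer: 11881/4 ≈ 2970.3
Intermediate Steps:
S = -65/2 (S = (¼)*(-130) = -65/2 ≈ -32.500)
((72 + 15) + S)² = ((72 + 15) - 65/2)² = (87 - 65/2)² = (109/2)² = 11881/4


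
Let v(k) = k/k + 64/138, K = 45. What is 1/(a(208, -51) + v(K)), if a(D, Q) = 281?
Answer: 69/19490 ≈ 0.0035403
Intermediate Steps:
v(k) = 101/69 (v(k) = 1 + 64*(1/138) = 1 + 32/69 = 101/69)
1/(a(208, -51) + v(K)) = 1/(281 + 101/69) = 1/(19490/69) = 69/19490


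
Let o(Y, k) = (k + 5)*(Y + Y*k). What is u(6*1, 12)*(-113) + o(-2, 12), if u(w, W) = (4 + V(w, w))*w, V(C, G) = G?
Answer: -7222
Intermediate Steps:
u(w, W) = w*(4 + w) (u(w, W) = (4 + w)*w = w*(4 + w))
o(Y, k) = (5 + k)*(Y + Y*k)
u(6*1, 12)*(-113) + o(-2, 12) = ((6*1)*(4 + 6*1))*(-113) - 2*(5 + 12**2 + 6*12) = (6*(4 + 6))*(-113) - 2*(5 + 144 + 72) = (6*10)*(-113) - 2*221 = 60*(-113) - 442 = -6780 - 442 = -7222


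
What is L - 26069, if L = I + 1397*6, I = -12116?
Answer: -29803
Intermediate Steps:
L = -3734 (L = -12116 + 1397*6 = -12116 + 8382 = -3734)
L - 26069 = -3734 - 26069 = -29803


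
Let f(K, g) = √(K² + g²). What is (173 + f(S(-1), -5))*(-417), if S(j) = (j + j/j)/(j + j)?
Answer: -74226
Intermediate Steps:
S(j) = (1 + j)/(2*j) (S(j) = (j + 1)/((2*j)) = (1 + j)*(1/(2*j)) = (1 + j)/(2*j))
(173 + f(S(-1), -5))*(-417) = (173 + √(((½)*(1 - 1)/(-1))² + (-5)²))*(-417) = (173 + √(((½)*(-1)*0)² + 25))*(-417) = (173 + √(0² + 25))*(-417) = (173 + √(0 + 25))*(-417) = (173 + √25)*(-417) = (173 + 5)*(-417) = 178*(-417) = -74226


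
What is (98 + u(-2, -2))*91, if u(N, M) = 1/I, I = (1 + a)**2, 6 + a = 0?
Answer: 223041/25 ≈ 8921.6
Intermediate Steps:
a = -6 (a = -6 + 0 = -6)
I = 25 (I = (1 - 6)**2 = (-5)**2 = 25)
u(N, M) = 1/25
(98 + u(-2, -2))*91 = (98 + 1/25)*91 = (2451/25)*91 = 223041/25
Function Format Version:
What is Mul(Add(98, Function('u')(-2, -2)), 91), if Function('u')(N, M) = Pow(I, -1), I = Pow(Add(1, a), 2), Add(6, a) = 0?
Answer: Rational(223041, 25) ≈ 8921.6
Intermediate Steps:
a = -6 (a = Add(-6, 0) = -6)
I = 25 (I = Pow(Add(1, -6), 2) = Pow(-5, 2) = 25)
Function('u')(N, M) = Rational(1, 25) (Function('u')(N, M) = Pow(25, -1) = Rational(1, 25))
Mul(Add(98, Function('u')(-2, -2)), 91) = Mul(Add(98, Rational(1, 25)), 91) = Mul(Rational(2451, 25), 91) = Rational(223041, 25)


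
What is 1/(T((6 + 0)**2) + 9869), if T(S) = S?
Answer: 1/9905 ≈ 0.00010096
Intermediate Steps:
1/(T((6 + 0)**2) + 9869) = 1/((6 + 0)**2 + 9869) = 1/(6**2 + 9869) = 1/(36 + 9869) = 1/9905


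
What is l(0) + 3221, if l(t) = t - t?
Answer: 3221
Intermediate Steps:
l(t) = 0
l(0) + 3221 = 0 + 3221 = 3221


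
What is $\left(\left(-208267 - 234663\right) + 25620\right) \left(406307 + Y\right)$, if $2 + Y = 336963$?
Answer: $-310173169080$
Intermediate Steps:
$Y = 336961$ ($Y = -2 + 336963 = 336961$)
$\left(\left(-208267 - 234663\right) + 25620\right) \left(406307 + Y\right) = \left(\left(-208267 - 234663\right) + 25620\right) \left(406307 + 336961\right) = \left(-442930 + 25620\right) 743268 = \left(-417310\right) 743268 = -310173169080$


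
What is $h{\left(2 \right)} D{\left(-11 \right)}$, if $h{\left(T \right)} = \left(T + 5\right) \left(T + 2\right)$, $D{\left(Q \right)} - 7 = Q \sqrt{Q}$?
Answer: $196 - 308 i \sqrt{11} \approx 196.0 - 1021.5 i$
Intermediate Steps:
$D{\left(Q \right)} = 7 + Q^{\frac{3}{2}}$ ($D{\left(Q \right)} = 7 + Q \sqrt{Q} = 7 + Q^{\frac{3}{2}}$)
$h{\left(T \right)} = \left(2 + T\right) \left(5 + T\right)$ ($h{\left(T \right)} = \left(5 + T\right) \left(2 + T\right) = \left(2 + T\right) \left(5 + T\right)$)
$h{\left(2 \right)} D{\left(-11 \right)} = \left(10 + 2^{2} + 7 \cdot 2\right) \left(7 + \left(-11\right)^{\frac{3}{2}}\right) = \left(10 + 4 + 14\right) \left(7 - 11 i \sqrt{11}\right) = 28 \left(7 - 11 i \sqrt{11}\right) = 196 - 308 i \sqrt{11}$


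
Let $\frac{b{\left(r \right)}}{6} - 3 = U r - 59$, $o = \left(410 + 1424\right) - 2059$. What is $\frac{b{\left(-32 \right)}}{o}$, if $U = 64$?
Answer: $\frac{4208}{75} \approx 56.107$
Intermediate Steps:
$o = -225$ ($o = 1834 - 2059 = -225$)
$b{\left(r \right)} = -336 + 384 r$ ($b{\left(r \right)} = 18 + 6 \left(64 r - 59\right) = 18 + 6 \left(-59 + 64 r\right) = 18 + \left(-354 + 384 r\right) = -336 + 384 r$)
$\frac{b{\left(-32 \right)}}{o} = \frac{-336 + 384 \left(-32\right)}{-225} = \left(-336 - 12288\right) \left(- \frac{1}{225}\right) = \left(-12624\right) \left(- \frac{1}{225}\right) = \frac{4208}{75}$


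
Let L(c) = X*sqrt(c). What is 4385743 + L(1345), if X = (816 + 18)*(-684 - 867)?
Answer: 4385743 - 1293534*sqrt(1345) ≈ -4.3054e+7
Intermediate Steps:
X = -1293534 (X = 834*(-1551) = -1293534)
L(c) = -1293534*sqrt(c)
4385743 + L(1345) = 4385743 - 1293534*sqrt(1345)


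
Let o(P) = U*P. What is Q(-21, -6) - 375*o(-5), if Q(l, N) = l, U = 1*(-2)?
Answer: -3771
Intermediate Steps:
U = -2
o(P) = -2*P
Q(-21, -6) - 375*o(-5) = -21 - (-750)*(-5) = -21 - 375*10 = -21 - 3750 = -3771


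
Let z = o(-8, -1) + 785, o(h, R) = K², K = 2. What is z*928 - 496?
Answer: 731696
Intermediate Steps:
o(h, R) = 4 (o(h, R) = 2² = 4)
z = 789 (z = 4 + 785 = 789)
z*928 - 496 = 789*928 - 496 = 732192 - 496 = 731696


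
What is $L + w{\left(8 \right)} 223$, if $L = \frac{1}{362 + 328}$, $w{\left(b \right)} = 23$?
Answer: $\frac{3539011}{690} \approx 5129.0$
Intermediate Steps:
$L = \frac{1}{690} \approx 0.0014493$
$L + w{\left(8 \right)} 223 = \frac{1}{690} + 23 \cdot 223 = \frac{1}{690} + 5129 = \frac{3539011}{690}$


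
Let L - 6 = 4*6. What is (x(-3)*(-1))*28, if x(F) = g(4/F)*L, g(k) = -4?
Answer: 3360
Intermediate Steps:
L = 30 (L = 6 + 4*6 = 6 + 24 = 30)
x(F) = -120 (x(F) = -4*30 = -120)
(x(-3)*(-1))*28 = -120*(-1)*28 = 120*28 = 3360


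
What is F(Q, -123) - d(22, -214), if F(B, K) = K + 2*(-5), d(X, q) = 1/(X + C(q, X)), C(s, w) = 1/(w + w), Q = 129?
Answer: -128921/969 ≈ -133.05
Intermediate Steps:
C(s, w) = 1/(2*w)
d(X, q) = 1/(X + 1/(2*X))
F(B, K) = -10 + K (F(B, K) = K - 10 = -10 + K)
F(Q, -123) - d(22, -214) = (-10 - 123) - 2*22/(1 + 2*22**2) = -133 - 2*22/(1 + 2*484) = -133 - 2*22/(1 + 968) = -133 - 2*22/969 = -133 - 1*44/969 = -133 - 44/969 = -128921/969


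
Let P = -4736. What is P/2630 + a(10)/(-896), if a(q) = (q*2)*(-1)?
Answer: -523857/294560 ≈ -1.7784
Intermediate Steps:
a(q) = -2*q (a(q) = (2*q)*(-1) = -2*q)
P/2630 + a(10)/(-896) = -4736/2630 - 2*10/(-896) = -4736*1/2630 - 20*(-1/896) = -2368/1315 + 5/224 = -523857/294560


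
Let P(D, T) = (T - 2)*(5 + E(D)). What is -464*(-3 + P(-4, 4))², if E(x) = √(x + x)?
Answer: -7888 - 25984*I*√2 ≈ -7888.0 - 36747.0*I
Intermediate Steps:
E(x) = √2*√x (E(x) = √(2*x) = √2*√x)
P(D, T) = (-2 + T)*(5 + √2*√D) (P(D, T) = (T - 2)*(5 + √2*√D) = (-2 + T)*(5 + √2*√D))
-464*(-3 + P(-4, 4))² = -464*(-3 + (-10 + 5*4 - 2*√2*√(-4) + 4*√2*√(-4)))² = -464*(-3 + (-10 + 20 - 2*√2*2*I + 4*√2*(2*I)))² = -464*(-3 + (-10 + 20 - 4*I*√2 + 8*I*√2))² = -464*(-3 + (10 + 4*I*√2))² = -464*(7 + 4*I*√2)²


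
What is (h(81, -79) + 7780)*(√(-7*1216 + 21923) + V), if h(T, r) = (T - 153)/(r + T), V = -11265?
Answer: -87236160 + 7744*√13411 ≈ -8.6339e+7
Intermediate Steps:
h(T, r) = (-153 + T)/(T + r)
(h(81, -79) + 7780)*(√(-7*1216 + 21923) + V) = ((-153 + 81)/(81 - 79) + 7780)*(√(-7*1216 + 21923) - 11265) = (-72/2 + 7780)*(√(-8512 + 21923) - 11265) = ((½)*(-72) + 7780)*(√13411 - 11265) = (-36 + 7780)*(-11265 + √13411) = 7744*(-11265 + √13411) = -87236160 + 7744*√13411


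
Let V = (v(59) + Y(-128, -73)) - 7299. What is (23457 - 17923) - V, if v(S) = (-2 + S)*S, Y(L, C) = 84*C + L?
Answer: 15730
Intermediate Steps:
Y(L, C) = L + 84*C
v(S) = S*(-2 + S)
V = -10196 (V = (59*(-2 + 59) + (-128 + 84*(-73))) - 7299 = (59*57 + (-128 - 6132)) - 7299 = (3363 - 6260) - 7299 = -2897 - 7299 = -10196)
(23457 - 17923) - V = (23457 - 17923) - 1*(-10196) = 5534 + 10196 = 15730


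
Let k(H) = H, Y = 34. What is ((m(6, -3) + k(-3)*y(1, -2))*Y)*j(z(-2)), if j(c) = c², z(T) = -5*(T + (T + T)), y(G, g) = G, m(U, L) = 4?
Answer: 30600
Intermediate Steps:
z(T) = -15*T (z(T) = -5*(T + 2*T) = -15*T)
((m(6, -3) + k(-3)*y(1, -2))*Y)*j(z(-2)) = ((4 - 3*1)*34)*(-15*(-2))² = ((4 - 3)*34)*30² = (1*34)*900 = 34*900 = 30600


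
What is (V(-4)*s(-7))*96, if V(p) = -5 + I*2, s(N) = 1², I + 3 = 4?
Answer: -288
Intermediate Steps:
I = 1 (I = -3 + 4 = 1)
s(N) = 1
V(p) = -3 (V(p) = -5 + 1*2 = -5 + 2 = -3)
(V(-4)*s(-7))*96 = -3*1*96 = -3*96 = -288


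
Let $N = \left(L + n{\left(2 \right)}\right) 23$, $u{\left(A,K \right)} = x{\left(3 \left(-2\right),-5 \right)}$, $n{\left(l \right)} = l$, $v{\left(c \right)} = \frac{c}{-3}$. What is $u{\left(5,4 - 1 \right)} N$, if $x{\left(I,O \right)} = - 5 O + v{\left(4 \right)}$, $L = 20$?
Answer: $\frac{35926}{3} \approx 11975.0$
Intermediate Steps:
$v{\left(c \right)} = - \frac{c}{3}$ ($v{\left(c \right)} = c \left(- \frac{1}{3}\right) = - \frac{c}{3}$)
$x{\left(I,O \right)} = - \frac{4}{3} - 5 O$ ($x{\left(I,O \right)} = - 5 O - \frac{4}{3} = - \frac{4}{3} - 5 O$)
$u{\left(A,K \right)} = \frac{71}{3}$ ($u{\left(A,K \right)} = - \frac{4}{3} - -25 = - \frac{4}{3} + 25 = \frac{71}{3}$)
$N = 506$ ($N = \left(20 + 2\right) 23 = 22 \cdot 23 = 506$)
$u{\left(5,4 - 1 \right)} N = \frac{71}{3} \cdot 506 = \frac{35926}{3}$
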